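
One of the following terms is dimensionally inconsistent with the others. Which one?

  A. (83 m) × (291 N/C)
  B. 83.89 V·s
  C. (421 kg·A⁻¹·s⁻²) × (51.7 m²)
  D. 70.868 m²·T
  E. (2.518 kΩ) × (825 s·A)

A.

In SI base units:
  A. [m] · [kg·m·s⁻³·A⁻¹] = kg·m²·s⁻³·A⁻¹
  B. V·s = J·C⁻¹·s = kg·m²·s⁻²·A⁻¹
  C. [kg·s⁻²·A⁻¹] · [m²] = kg·m²·s⁻²·A⁻¹
  D. T·m² = Wb·m⁻²·m² = kg·m²·s⁻²·A⁻¹
  E. [kg·m²·s⁻³·A⁻²] · [s·A] = kg·m²·s⁻²·A⁻¹
All reduce to kg·m²·s⁻²·A⁻¹ except A., which is kg·m²·s⁻³·A⁻¹.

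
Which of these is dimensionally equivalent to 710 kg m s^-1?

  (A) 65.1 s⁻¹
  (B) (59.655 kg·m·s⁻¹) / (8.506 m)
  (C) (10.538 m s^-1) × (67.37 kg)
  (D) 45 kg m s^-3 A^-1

(C)

Reference: kg·m·s⁻¹.
Each option:
  (A) s⁻¹
  (B) [kg·m·s⁻¹] / [m] = kg·s⁻¹
  (C) [m·s⁻¹] · [kg] = kg·m·s⁻¹  ← same
  (D) kg·m·s⁻³·A⁻¹
Only (C) matches kg·m·s⁻¹.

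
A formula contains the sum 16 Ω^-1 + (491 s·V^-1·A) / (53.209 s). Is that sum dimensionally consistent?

Yes

Dimensions:
  16 Ω^-1:  Ω⁻¹ = (V·A⁻¹)⁻¹ = kg⁻¹·m⁻²·s³·A²
  (491 s·V^-1·A) / (53.209 s):  [kg⁻¹·m⁻²·s⁴·A²] / [s] = kg⁻¹·m⁻²·s³·A²
Both are kg⁻¹·m⁻²·s³·A², so they have the same dimensions and can be added.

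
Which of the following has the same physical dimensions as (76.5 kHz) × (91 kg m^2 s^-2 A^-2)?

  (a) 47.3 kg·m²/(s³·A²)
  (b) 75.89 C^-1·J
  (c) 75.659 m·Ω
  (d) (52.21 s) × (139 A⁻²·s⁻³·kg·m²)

(a)

Reference: [s⁻¹] · [kg·m²·s⁻²·A⁻²] = kg·m²·s⁻³·A⁻².
Each option:
  (a) kg·m²·s⁻³·A⁻²  ← same
  (b) J·C⁻¹ = N·m·(s·A)⁻¹ = kg·m²·s⁻³·A⁻¹
  (c) Ω·m = V·A⁻¹·m = kg·m³·s⁻³·A⁻²
  (d) [s] · [kg·m²·s⁻³·A⁻²] = kg·m²·s⁻²·A⁻²
Only (a) matches kg·m²·s⁻³·A⁻².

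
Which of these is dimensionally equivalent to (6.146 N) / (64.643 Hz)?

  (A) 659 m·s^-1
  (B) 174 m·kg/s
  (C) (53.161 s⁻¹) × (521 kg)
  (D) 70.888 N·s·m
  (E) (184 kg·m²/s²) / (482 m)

(B)

Reference: [kg·m·s⁻²] / [s⁻¹] = kg·m·s⁻¹.
Each option:
  (A) m·s⁻¹
  (B) kg·m·s⁻¹  ← same
  (C) [s⁻¹] · [kg] = kg·s⁻¹
  (D) N·m·s = kg·m·s⁻²·m·s = kg·m²·s⁻¹
  (E) [kg·m²·s⁻²] / [m] = kg·m·s⁻²
Only (B) matches kg·m·s⁻¹.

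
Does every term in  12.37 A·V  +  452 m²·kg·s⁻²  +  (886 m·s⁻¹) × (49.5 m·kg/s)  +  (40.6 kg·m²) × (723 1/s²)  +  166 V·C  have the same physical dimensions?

No

In SI base units:
  12.37 A·V:  V·A = J·C⁻¹·A = kg·m²·s⁻³
  452 m²·kg·s⁻²:  kg·m²·s⁻²
  (886 m·s⁻¹) × (49.5 m·kg/s):  [m·s⁻¹] · [kg·m·s⁻¹] = kg·m²·s⁻²
  (40.6 kg·m²) × (723 1/s²):  [kg·m²] · [s⁻²] = kg·m²·s⁻²
  166 V·C:  C·V = s·A·J·C⁻¹ = kg·m²·s⁻²
The terms do not share a single dimension (kg·m²·s⁻² vs kg·m²·s⁻³).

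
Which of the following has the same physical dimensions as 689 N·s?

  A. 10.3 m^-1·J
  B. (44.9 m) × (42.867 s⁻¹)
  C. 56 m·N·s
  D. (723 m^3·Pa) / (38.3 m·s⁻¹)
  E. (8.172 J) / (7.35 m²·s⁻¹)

D.

Reference: N·s = kg·m·s⁻²·s = kg·m·s⁻¹.
Each option:
  A. J·m⁻¹ = N·m·m⁻¹ = kg·m·s⁻²
  B. [m] · [s⁻¹] = m·s⁻¹
  C. N·m·s = kg·m·s⁻²·m·s = kg·m²·s⁻¹
  D. [kg·m²·s⁻²] / [m·s⁻¹] = kg·m·s⁻¹  ← same
  E. [kg·m²·s⁻²] / [m²·s⁻¹] = kg·s⁻¹
Only D. matches kg·m·s⁻¹.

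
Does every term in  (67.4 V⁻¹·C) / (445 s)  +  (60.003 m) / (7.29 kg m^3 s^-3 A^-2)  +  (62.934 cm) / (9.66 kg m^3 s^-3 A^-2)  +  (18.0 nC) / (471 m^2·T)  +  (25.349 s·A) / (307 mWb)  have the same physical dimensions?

Reduce each to base SI dimensions:
  (67.4 V⁻¹·C) / (445 s):  [kg⁻¹·m⁻²·s⁴·A²] / [s] = kg⁻¹·m⁻²·s³·A²
  (60.003 m) / (7.29 kg m^3 s^-3 A^-2):  [m] / [kg·m³·s⁻³·A⁻²] = kg⁻¹·m⁻²·s³·A²
  (62.934 cm) / (9.66 kg m^3 s^-3 A^-2):  [m] / [kg·m³·s⁻³·A⁻²] = kg⁻¹·m⁻²·s³·A²
  (18.0 nC) / (471 m^2·T):  [s·A] / [kg·m²·s⁻²·A⁻¹] = kg⁻¹·m⁻²·s³·A²
  (25.349 s·A) / (307 mWb):  [s·A] / [kg·m²·s⁻²·A⁻¹] = kg⁻¹·m⁻²·s³·A²
Every term reduces to kg⁻¹·m⁻²·s³·A².

Yes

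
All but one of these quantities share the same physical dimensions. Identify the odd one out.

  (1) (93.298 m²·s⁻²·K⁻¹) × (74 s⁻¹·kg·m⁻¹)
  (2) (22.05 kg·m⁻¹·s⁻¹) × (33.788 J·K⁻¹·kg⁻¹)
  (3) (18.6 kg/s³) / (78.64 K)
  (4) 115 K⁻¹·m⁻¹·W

(3)

Work out the base dimensions of each:
  (1) [m²·s⁻²·K⁻¹] · [kg·m⁻¹·s⁻¹] = kg·m·s⁻³·K⁻¹
  (2) [kg·m⁻¹·s⁻¹] · [m²·s⁻²·K⁻¹] = kg·m·s⁻³·K⁻¹
  (3) [kg·s⁻³] / [K] = kg·s⁻³·K⁻¹
  (4) W·m⁻¹·K⁻¹ = J·s⁻¹·m⁻¹·K⁻¹ = kg·m·s⁻³·K⁻¹
All reduce to kg·m·s⁻³·K⁻¹ except (3), which is kg·s⁻³·K⁻¹.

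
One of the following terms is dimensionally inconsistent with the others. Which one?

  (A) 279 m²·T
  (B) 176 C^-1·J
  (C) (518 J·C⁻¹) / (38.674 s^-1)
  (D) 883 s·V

(B)

Expand each in SI base units:
  (A) T·m² = Wb·m⁻²·m² = kg·m²·s⁻²·A⁻¹
  (B) J·C⁻¹ = N·m·(s·A)⁻¹ = kg·m²·s⁻³·A⁻¹
  (C) [kg·m²·s⁻³·A⁻¹] / [s⁻¹] = kg·m²·s⁻²·A⁻¹
  (D) V·s = J·C⁻¹·s = kg·m²·s⁻²·A⁻¹
All reduce to kg·m²·s⁻²·A⁻¹ except (B), which is kg·m²·s⁻³·A⁻¹.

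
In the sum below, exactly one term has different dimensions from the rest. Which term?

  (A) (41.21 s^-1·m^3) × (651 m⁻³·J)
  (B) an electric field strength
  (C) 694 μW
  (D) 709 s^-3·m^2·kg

(B)

Reduce each to base SI dimensions:
  (A) [m³·s⁻¹] · [kg·m⁻¹·s⁻²] = kg·m²·s⁻³
  (B) [electric field strength] = kg·m·s⁻³·A⁻¹
  (C) W = J·s⁻¹ = kg·m²·s⁻³
  (D) kg·m²·s⁻³
All reduce to kg·m²·s⁻³ except (B), which is kg·m·s⁻³·A⁻¹.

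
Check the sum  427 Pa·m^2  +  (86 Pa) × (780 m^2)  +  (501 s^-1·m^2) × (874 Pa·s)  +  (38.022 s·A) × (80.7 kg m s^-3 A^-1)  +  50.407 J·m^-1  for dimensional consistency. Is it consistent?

Yes

In SI base units:
  427 Pa·m^2:  Pa·m² = N·m⁻²·m² = kg·m·s⁻²
  (86 Pa) × (780 m^2):  [kg·m⁻¹·s⁻²] · [m²] = kg·m·s⁻²
  (501 s^-1·m^2) × (874 Pa·s):  [m²·s⁻¹] · [kg·m⁻¹·s⁻¹] = kg·m·s⁻²
  (38.022 s·A) × (80.7 kg m s^-3 A^-1):  [s·A] · [kg·m·s⁻³·A⁻¹] = kg·m·s⁻²
  50.407 J·m^-1:  J·m⁻¹ = N·m·m⁻¹ = kg·m·s⁻²
Every term reduces to kg·m·s⁻².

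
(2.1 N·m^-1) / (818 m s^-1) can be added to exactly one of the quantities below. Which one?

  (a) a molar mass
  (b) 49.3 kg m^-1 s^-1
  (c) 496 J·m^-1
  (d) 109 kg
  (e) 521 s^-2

Reference: [kg·s⁻²] / [m·s⁻¹] = kg·m⁻¹·s⁻¹.
Each option:
  (a) [molar mass] = kg·mol⁻¹
  (b) kg·m⁻¹·s⁻¹  ← same
  (c) J·m⁻¹ = N·m·m⁻¹ = kg·m·s⁻²
  (d) kg
  (e) s⁻²
Only (b) matches kg·m⁻¹·s⁻¹.

(b)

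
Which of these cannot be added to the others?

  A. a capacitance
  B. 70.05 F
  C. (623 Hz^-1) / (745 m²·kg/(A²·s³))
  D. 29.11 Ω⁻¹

Work out the base dimensions of each:
  A. [capacitance] = kg⁻¹·m⁻²·s⁴·A²
  B. F = C·V⁻¹ = kg⁻¹·m⁻²·s⁴·A²
  C. [s] / [kg·m²·s⁻³·A⁻²] = kg⁻¹·m⁻²·s⁴·A²
  D. Ω⁻¹ = (V·A⁻¹)⁻¹ = kg⁻¹·m⁻²·s³·A²
All reduce to kg⁻¹·m⁻²·s⁴·A² except D., which is kg⁻¹·m⁻²·s³·A².

D.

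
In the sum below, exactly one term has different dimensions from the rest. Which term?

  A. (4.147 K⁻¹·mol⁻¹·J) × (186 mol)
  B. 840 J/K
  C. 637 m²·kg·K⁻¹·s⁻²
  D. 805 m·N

Expand each in SI base units:
  A. [kg·m²·s⁻²·K⁻¹·mol⁻¹] · [mol] = kg·m²·s⁻²·K⁻¹
  B. J·K⁻¹ = N·m·K⁻¹ = kg·m²·s⁻²·K⁻¹
  C. kg·m²·s⁻²·K⁻¹
  D. N·m = kg·m·s⁻²·m = kg·m²·s⁻²
All reduce to kg·m²·s⁻²·K⁻¹ except D., which is kg·m²·s⁻².

D.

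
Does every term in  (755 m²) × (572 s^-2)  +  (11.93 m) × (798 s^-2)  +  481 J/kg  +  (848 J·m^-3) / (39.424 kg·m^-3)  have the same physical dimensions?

Expand each in SI base units:
  (755 m²) × (572 s^-2):  [m²] · [s⁻²] = m²·s⁻²
  (11.93 m) × (798 s^-2):  [m] · [s⁻²] = m·s⁻²
  481 J/kg:  J·kg⁻¹ = N·m·kg⁻¹ = m²·s⁻²
  (848 J·m^-3) / (39.424 kg·m^-3):  [kg·m⁻¹·s⁻²] / [kg·m⁻³] = m²·s⁻²
The terms do not share a single dimension (m²·s⁻² vs m·s⁻²).

No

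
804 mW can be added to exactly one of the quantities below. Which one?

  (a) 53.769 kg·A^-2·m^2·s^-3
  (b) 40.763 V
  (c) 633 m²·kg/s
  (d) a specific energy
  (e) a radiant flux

Reference: W = J·s⁻¹ = kg·m²·s⁻³.
Each option:
  (a) kg·m²·s⁻³·A⁻²
  (b) V = J·C⁻¹ = kg·m²·s⁻³·A⁻¹
  (c) kg·m²·s⁻¹
  (d) [specific energy] = m²·s⁻²
  (e) [radiant flux] = kg·m²·s⁻³  ← same
Only (e) matches kg·m²·s⁻³.

(e)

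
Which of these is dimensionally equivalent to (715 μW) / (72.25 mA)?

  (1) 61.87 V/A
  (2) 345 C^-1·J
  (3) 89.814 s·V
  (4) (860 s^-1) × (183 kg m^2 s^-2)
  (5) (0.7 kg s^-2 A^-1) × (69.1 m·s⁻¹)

Reference: [kg·m²·s⁻³] / [A] = kg·m²·s⁻³·A⁻¹.
Each option:
  (1) V·A⁻¹ = J·C⁻¹·A⁻¹ = kg·m²·s⁻³·A⁻²
  (2) J·C⁻¹ = N·m·(s·A)⁻¹ = kg·m²·s⁻³·A⁻¹  ← same
  (3) V·s = J·C⁻¹·s = kg·m²·s⁻²·A⁻¹
  (4) [s⁻¹] · [kg·m²·s⁻²] = kg·m²·s⁻³
  (5) [kg·s⁻²·A⁻¹] · [m·s⁻¹] = kg·m·s⁻³·A⁻¹
Only (2) matches kg·m²·s⁻³·A⁻¹.

(2)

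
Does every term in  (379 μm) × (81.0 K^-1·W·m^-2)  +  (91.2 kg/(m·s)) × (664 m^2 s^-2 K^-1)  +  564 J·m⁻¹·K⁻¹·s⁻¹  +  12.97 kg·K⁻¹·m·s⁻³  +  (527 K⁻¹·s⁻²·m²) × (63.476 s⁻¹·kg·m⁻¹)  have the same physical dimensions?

Expand each in SI base units:
  (379 μm) × (81.0 K^-1·W·m^-2):  [m] · [kg·s⁻³·K⁻¹] = kg·m·s⁻³·K⁻¹
  (91.2 kg/(m·s)) × (664 m^2 s^-2 K^-1):  [kg·m⁻¹·s⁻¹] · [m²·s⁻²·K⁻¹] = kg·m·s⁻³·K⁻¹
  564 J·m⁻¹·K⁻¹·s⁻¹:  J·s⁻¹·m⁻¹·K⁻¹ = N·m·s⁻¹·m⁻¹·K⁻¹ = kg·m·s⁻³·K⁻¹
  12.97 kg·K⁻¹·m·s⁻³:  kg·m·s⁻³·K⁻¹
  (527 K⁻¹·s⁻²·m²) × (63.476 s⁻¹·kg·m⁻¹):  [m²·s⁻²·K⁻¹] · [kg·m⁻¹·s⁻¹] = kg·m·s⁻³·K⁻¹
Every term reduces to kg·m·s⁻³·K⁻¹.

Yes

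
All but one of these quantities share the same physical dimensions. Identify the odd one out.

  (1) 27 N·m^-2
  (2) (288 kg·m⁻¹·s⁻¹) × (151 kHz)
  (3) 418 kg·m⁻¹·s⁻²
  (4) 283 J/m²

Expand each in SI base units:
  (1) N·m⁻² = kg·m·s⁻²·m⁻² = kg·m⁻¹·s⁻²
  (2) [kg·m⁻¹·s⁻¹] · [s⁻¹] = kg·m⁻¹·s⁻²
  (3) kg·m⁻¹·s⁻²
  (4) J·m⁻² = N·m·m⁻² = kg·s⁻²
All reduce to kg·m⁻¹·s⁻² except (4), which is kg·s⁻².

(4)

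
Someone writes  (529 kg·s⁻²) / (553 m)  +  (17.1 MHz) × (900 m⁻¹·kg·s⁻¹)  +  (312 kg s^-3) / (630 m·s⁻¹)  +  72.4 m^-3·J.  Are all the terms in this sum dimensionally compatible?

Reduce each to base SI dimensions:
  (529 kg·s⁻²) / (553 m):  [kg·s⁻²] / [m] = kg·m⁻¹·s⁻²
  (17.1 MHz) × (900 m⁻¹·kg·s⁻¹):  [s⁻¹] · [kg·m⁻¹·s⁻¹] = kg·m⁻¹·s⁻²
  (312 kg s^-3) / (630 m·s⁻¹):  [kg·s⁻³] / [m·s⁻¹] = kg·m⁻¹·s⁻²
  72.4 m^-3·J:  J·m⁻³ = N·m·m⁻³ = kg·m⁻¹·s⁻²
Every term reduces to kg·m⁻¹·s⁻².

Yes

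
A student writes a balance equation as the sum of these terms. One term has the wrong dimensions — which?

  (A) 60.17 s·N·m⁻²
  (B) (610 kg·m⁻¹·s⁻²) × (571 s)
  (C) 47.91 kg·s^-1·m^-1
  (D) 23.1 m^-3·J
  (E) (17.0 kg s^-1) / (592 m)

(D)

Dimensions:
  (A) N·s·m⁻² = kg·m·s⁻²·s·m⁻² = kg·m⁻¹·s⁻¹
  (B) [kg·m⁻¹·s⁻²] · [s] = kg·m⁻¹·s⁻¹
  (C) kg·m⁻¹·s⁻¹
  (D) J·m⁻³ = N·m·m⁻³ = kg·m⁻¹·s⁻²
  (E) [kg·s⁻¹] / [m] = kg·m⁻¹·s⁻¹
All reduce to kg·m⁻¹·s⁻¹ except (D), which is kg·m⁻¹·s⁻².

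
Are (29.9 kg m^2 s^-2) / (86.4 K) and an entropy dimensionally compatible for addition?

Yes

Expand each in SI base units:
  (29.9 kg m^2 s^-2) / (86.4 K):  [kg·m²·s⁻²] / [K] = kg·m²·s⁻²·K⁻¹
  an entropy:  [entropy] = kg·m²·s⁻²·K⁻¹
Both are kg·m²·s⁻²·K⁻¹, so they have the same dimensions and can be added.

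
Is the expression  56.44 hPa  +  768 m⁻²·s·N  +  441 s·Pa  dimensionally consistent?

No

Work out the base dimensions of each:
  56.44 hPa:  Pa = N·m⁻² = kg·m⁻¹·s⁻²
  768 m⁻²·s·N:  N·s·m⁻² = kg·m·s⁻²·s·m⁻² = kg·m⁻¹·s⁻¹
  441 s·Pa:  Pa·s = N·m⁻²·s = kg·m⁻¹·s⁻¹
The terms do not share a single dimension (kg·m⁻¹·s⁻² vs kg·m⁻¹·s⁻¹).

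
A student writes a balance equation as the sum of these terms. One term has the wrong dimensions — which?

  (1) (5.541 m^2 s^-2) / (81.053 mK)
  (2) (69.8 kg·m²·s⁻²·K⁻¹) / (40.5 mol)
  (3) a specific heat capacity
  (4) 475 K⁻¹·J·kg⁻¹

(2)

Reduce each to base SI dimensions:
  (1) [m²·s⁻²] / [K] = m²·s⁻²·K⁻¹
  (2) [kg·m²·s⁻²·K⁻¹] / [mol] = kg·m²·s⁻²·K⁻¹·mol⁻¹
  (3) [specific heat capacity] = m²·s⁻²·K⁻¹
  (4) J·kg⁻¹·K⁻¹ = N·m·kg⁻¹·K⁻¹ = m²·s⁻²·K⁻¹
All reduce to m²·s⁻²·K⁻¹ except (2), which is kg·m²·s⁻²·K⁻¹·mol⁻¹.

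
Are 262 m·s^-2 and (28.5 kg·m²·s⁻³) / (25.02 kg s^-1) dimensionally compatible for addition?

Reduce each to base SI dimensions:
  262 m·s^-2:  m·s⁻²
  (28.5 kg·m²·s⁻³) / (25.02 kg s^-1):  [kg·m²·s⁻³] / [kg·s⁻¹] = m²·s⁻²
m·s⁻² ≠ m²·s⁻², so they cannot be added.

No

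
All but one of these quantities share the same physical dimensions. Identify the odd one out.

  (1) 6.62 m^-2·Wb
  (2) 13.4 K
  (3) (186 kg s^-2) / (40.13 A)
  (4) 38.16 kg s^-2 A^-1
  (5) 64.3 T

(2)

In SI base units:
  (1) Wb·m⁻² = V·s·m⁻² = kg·s⁻²·A⁻¹
  (2) K
  (3) [kg·s⁻²] / [A] = kg·s⁻²·A⁻¹
  (4) kg·s⁻²·A⁻¹
  (5) T = Wb·m⁻² = kg·s⁻²·A⁻¹
All reduce to kg·s⁻²·A⁻¹ except (2), which is K.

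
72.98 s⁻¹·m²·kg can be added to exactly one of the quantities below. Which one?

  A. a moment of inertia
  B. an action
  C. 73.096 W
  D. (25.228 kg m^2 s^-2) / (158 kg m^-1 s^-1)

Reference: kg·m²·s⁻¹.
Each option:
  A. [moment of inertia] = kg·m²
  B. [action] = kg·m²·s⁻¹  ← same
  C. W = J·s⁻¹ = kg·m²·s⁻³
  D. [kg·m²·s⁻²] / [kg·m⁻¹·s⁻¹] = m³·s⁻¹
Only B. matches kg·m²·s⁻¹.

B.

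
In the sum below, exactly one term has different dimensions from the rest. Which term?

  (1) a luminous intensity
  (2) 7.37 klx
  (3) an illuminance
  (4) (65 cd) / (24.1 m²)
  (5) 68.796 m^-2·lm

(1)

Reduce each to base SI dimensions:
  (1) [luminous intensity] = cd
  (2) lx = lm·m⁻² = m⁻²·cd
  (3) [illuminance] = m⁻²·cd
  (4) [cd] / [m²] = m⁻²·cd
  (5) lm·m⁻² = cd·m⁻² = m⁻²·cd
All reduce to m⁻²·cd except (1), which is cd.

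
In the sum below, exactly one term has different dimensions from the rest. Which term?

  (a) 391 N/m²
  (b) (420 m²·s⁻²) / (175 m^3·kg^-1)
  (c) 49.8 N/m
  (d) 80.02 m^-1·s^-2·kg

Expand each in SI base units:
  (a) N·m⁻² = kg·m·s⁻²·m⁻² = kg·m⁻¹·s⁻²
  (b) [m²·s⁻²] / [kg⁻¹·m³] = kg·m⁻¹·s⁻²
  (c) N·m⁻¹ = kg·m·s⁻²·m⁻¹ = kg·s⁻²
  (d) kg·m⁻¹·s⁻²
All reduce to kg·m⁻¹·s⁻² except (c), which is kg·s⁻².

(c)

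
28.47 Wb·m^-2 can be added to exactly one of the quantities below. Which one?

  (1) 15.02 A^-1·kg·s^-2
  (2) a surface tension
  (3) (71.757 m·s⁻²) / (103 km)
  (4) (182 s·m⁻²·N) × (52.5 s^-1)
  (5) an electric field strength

Reference: Wb·m⁻² = V·s·m⁻² = kg·s⁻²·A⁻¹.
Each option:
  (1) kg·s⁻²·A⁻¹  ← same
  (2) [surface tension] = kg·s⁻²
  (3) [m·s⁻²] / [m] = s⁻²
  (4) [kg·m⁻¹·s⁻¹] · [s⁻¹] = kg·m⁻¹·s⁻²
  (5) [electric field strength] = kg·m·s⁻³·A⁻¹
Only (1) matches kg·s⁻²·A⁻¹.

(1)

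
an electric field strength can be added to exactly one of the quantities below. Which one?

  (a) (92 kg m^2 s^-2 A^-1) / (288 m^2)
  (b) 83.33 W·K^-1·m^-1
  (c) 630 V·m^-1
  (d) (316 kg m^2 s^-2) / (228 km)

(c)

Reference: [electric field strength] = kg·m·s⁻³·A⁻¹.
Each option:
  (a) [kg·m²·s⁻²·A⁻¹] / [m²] = kg·s⁻²·A⁻¹
  (b) W·m⁻¹·K⁻¹ = J·s⁻¹·m⁻¹·K⁻¹ = kg·m·s⁻³·K⁻¹
  (c) V·m⁻¹ = J·C⁻¹·m⁻¹ = kg·m·s⁻³·A⁻¹  ← same
  (d) [kg·m²·s⁻²] / [m] = kg·m·s⁻²
Only (c) matches kg·m·s⁻³·A⁻¹.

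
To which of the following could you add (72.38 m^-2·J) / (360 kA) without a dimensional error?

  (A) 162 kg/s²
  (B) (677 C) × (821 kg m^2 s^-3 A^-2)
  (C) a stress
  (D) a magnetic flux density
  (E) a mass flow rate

(D)

Reference: [kg·s⁻²] / [A] = kg·s⁻²·A⁻¹.
Each option:
  (A) kg·s⁻²
  (B) [s·A] · [kg·m²·s⁻³·A⁻²] = kg·m²·s⁻²·A⁻¹
  (C) [stress] = kg·m⁻¹·s⁻²
  (D) [magnetic flux density] = kg·s⁻²·A⁻¹  ← same
  (E) [mass flow rate] = kg·s⁻¹
Only (D) matches kg·s⁻²·A⁻¹.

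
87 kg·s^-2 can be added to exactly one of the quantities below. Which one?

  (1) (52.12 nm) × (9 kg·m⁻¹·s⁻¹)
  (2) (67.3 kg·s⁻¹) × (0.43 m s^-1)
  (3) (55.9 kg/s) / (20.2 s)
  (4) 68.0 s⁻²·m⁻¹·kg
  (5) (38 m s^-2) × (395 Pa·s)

(3)

Reference: kg·s⁻².
Each option:
  (1) [m] · [kg·m⁻¹·s⁻¹] = kg·s⁻¹
  (2) [kg·s⁻¹] · [m·s⁻¹] = kg·m·s⁻²
  (3) [kg·s⁻¹] / [s] = kg·s⁻²  ← same
  (4) kg·m⁻¹·s⁻²
  (5) [m·s⁻²] · [kg·m⁻¹·s⁻¹] = kg·s⁻³
Only (3) matches kg·s⁻².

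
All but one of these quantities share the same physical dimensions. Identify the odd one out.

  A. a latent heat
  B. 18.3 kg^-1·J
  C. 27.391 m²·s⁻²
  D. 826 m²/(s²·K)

D.

Dimensions:
  A. [latent heat] = m²·s⁻²
  B. J·kg⁻¹ = N·m·kg⁻¹ = m²·s⁻²
  C. m²·s⁻²
  D. m²·s⁻²·K⁻¹
All reduce to m²·s⁻² except D., which is m²·s⁻²·K⁻¹.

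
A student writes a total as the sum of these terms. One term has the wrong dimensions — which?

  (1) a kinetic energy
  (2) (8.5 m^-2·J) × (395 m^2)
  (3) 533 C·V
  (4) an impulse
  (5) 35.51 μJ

(4)

Expand each in SI base units:
  (1) [kinetic energy] = kg·m²·s⁻²
  (2) [kg·s⁻²] · [m²] = kg·m²·s⁻²
  (3) C·V = s·A·J·C⁻¹ = kg·m²·s⁻²
  (4) [impulse] = kg·m·s⁻¹
  (5) J = N·m = kg·m²·s⁻²
All reduce to kg·m²·s⁻² except (4), which is kg·m·s⁻¹.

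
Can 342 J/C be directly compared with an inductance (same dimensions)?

No

In SI base units:
  342 J/C:  J·C⁻¹ = N·m·(s·A)⁻¹ = kg·m²·s⁻³·A⁻¹
  an inductance:  [inductance] = kg·m²·s⁻²·A⁻²
kg·m²·s⁻³·A⁻¹ ≠ kg·m²·s⁻²·A⁻², so they cannot be added.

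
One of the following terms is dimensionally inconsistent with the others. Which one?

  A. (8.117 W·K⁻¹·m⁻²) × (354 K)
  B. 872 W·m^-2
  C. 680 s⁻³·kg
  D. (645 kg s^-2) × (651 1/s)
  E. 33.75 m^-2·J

E.

In SI base units:
  A. [kg·s⁻³·K⁻¹] · [K] = kg·s⁻³
  B. W·m⁻² = J·s⁻¹·m⁻² = kg·s⁻³
  C. kg·s⁻³
  D. [kg·s⁻²] · [s⁻¹] = kg·s⁻³
  E. J·m⁻² = N·m·m⁻² = kg·s⁻²
All reduce to kg·s⁻³ except E., which is kg·s⁻².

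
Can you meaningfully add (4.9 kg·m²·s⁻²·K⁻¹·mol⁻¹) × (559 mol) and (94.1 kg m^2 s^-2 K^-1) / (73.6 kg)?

Dimensions:
  (4.9 kg·m²·s⁻²·K⁻¹·mol⁻¹) × (559 mol):  [kg·m²·s⁻²·K⁻¹·mol⁻¹] · [mol] = kg·m²·s⁻²·K⁻¹
  (94.1 kg m^2 s^-2 K^-1) / (73.6 kg):  [kg·m²·s⁻²·K⁻¹] / [kg] = m²·s⁻²·K⁻¹
kg·m²·s⁻²·K⁻¹ ≠ m²·s⁻²·K⁻¹, so they cannot be added.

No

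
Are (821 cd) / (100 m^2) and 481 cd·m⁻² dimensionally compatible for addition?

Yes

Work out the base dimensions of each:
  (821 cd) / (100 m^2):  [cd] / [m²] = m⁻²·cd
  481 cd·m⁻²:  cd·m⁻² = m⁻²·cd
Both are m⁻²·cd, so they have the same dimensions and can be added.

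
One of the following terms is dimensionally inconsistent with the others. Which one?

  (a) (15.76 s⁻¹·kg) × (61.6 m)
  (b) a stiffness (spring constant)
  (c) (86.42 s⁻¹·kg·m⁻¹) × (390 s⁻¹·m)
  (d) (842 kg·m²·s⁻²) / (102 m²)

(a)

Expand each in SI base units:
  (a) [kg·s⁻¹] · [m] = kg·m·s⁻¹
  (b) [stiffness (spring constant)] = kg·s⁻²
  (c) [kg·m⁻¹·s⁻¹] · [m·s⁻¹] = kg·s⁻²
  (d) [kg·m²·s⁻²] / [m²] = kg·s⁻²
All reduce to kg·s⁻² except (a), which is kg·m·s⁻¹.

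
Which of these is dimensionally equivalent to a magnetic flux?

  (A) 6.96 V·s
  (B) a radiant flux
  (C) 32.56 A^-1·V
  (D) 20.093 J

Reference: [magnetic flux] = kg·m²·s⁻²·A⁻¹.
Each option:
  (A) V·s = J·C⁻¹·s = kg·m²·s⁻²·A⁻¹  ← same
  (B) [radiant flux] = kg·m²·s⁻³
  (C) V·A⁻¹ = J·C⁻¹·A⁻¹ = kg·m²·s⁻³·A⁻²
  (D) J = N·m = kg·m²·s⁻²
Only (A) matches kg·m²·s⁻²·A⁻¹.

(A)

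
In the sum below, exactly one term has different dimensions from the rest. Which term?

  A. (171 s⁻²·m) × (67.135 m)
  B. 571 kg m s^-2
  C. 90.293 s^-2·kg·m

A.

In SI base units:
  A. [m·s⁻²] · [m] = m²·s⁻²
  B. kg·m·s⁻²
  C. kg·m·s⁻²
All reduce to kg·m·s⁻² except A., which is m²·s⁻².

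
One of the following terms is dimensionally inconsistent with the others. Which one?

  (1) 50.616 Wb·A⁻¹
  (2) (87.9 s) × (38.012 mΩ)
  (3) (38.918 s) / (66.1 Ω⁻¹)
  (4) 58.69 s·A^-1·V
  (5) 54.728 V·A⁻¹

(5)

Expand each in SI base units:
  (1) Wb·A⁻¹ = V·s·A⁻¹ = kg·m²·s⁻²·A⁻²
  (2) [s] · [kg·m²·s⁻³·A⁻²] = kg·m²·s⁻²·A⁻²
  (3) [s] / [kg⁻¹·m⁻²·s³·A²] = kg·m²·s⁻²·A⁻²
  (4) V·s·A⁻¹ = J·C⁻¹·s·A⁻¹ = kg·m²·s⁻²·A⁻²
  (5) V·A⁻¹ = J·C⁻¹·A⁻¹ = kg·m²·s⁻³·A⁻²
All reduce to kg·m²·s⁻²·A⁻² except (5), which is kg·m²·s⁻³·A⁻².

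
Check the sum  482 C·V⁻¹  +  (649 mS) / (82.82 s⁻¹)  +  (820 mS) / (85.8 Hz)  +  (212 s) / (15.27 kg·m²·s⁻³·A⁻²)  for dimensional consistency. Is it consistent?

Yes

Dimensions:
  482 C·V⁻¹:  C·V⁻¹ = s·A·(J·C⁻¹)⁻¹ = kg⁻¹·m⁻²·s⁴·A²
  (649 mS) / (82.82 s⁻¹):  [kg⁻¹·m⁻²·s³·A²] / [s⁻¹] = kg⁻¹·m⁻²·s⁴·A²
  (820 mS) / (85.8 Hz):  [kg⁻¹·m⁻²·s³·A²] / [s⁻¹] = kg⁻¹·m⁻²·s⁴·A²
  (212 s) / (15.27 kg·m²·s⁻³·A⁻²):  [s] / [kg·m²·s⁻³·A⁻²] = kg⁻¹·m⁻²·s⁴·A²
Every term reduces to kg⁻¹·m⁻²·s⁴·A².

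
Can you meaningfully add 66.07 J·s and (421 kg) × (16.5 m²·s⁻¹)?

Dimensions:
  66.07 J·s:  J·s = N·m·s = kg·m²·s⁻¹
  (421 kg) × (16.5 m²·s⁻¹):  [kg] · [m²·s⁻¹] = kg·m²·s⁻¹
Both are kg·m²·s⁻¹, so they have the same dimensions and can be added.

Yes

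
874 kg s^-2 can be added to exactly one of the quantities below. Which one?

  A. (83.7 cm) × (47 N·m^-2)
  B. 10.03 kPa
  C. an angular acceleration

Reference: kg·s⁻².
Each option:
  A. [m] · [kg·m⁻¹·s⁻²] = kg·s⁻²  ← same
  B. Pa = N·m⁻² = kg·m⁻¹·s⁻²
  C. [angular acceleration] = s⁻²
Only A. matches kg·s⁻².

A.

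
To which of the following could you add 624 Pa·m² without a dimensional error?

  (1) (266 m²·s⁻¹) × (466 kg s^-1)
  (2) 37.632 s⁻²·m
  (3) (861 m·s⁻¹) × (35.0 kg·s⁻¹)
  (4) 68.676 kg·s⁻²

(3)

Reference: Pa·m² = N·m⁻²·m² = kg·m·s⁻².
Each option:
  (1) [m²·s⁻¹] · [kg·s⁻¹] = kg·m²·s⁻²
  (2) m·s⁻²
  (3) [m·s⁻¹] · [kg·s⁻¹] = kg·m·s⁻²  ← same
  (4) kg·s⁻²
Only (3) matches kg·m·s⁻².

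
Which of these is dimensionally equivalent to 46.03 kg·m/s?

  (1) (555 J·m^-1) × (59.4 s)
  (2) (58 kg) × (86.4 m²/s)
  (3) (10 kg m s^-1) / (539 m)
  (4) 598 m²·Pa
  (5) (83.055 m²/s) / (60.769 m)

Reference: kg·m·s⁻¹.
Each option:
  (1) [kg·m·s⁻²] · [s] = kg·m·s⁻¹  ← same
  (2) [kg] · [m²·s⁻¹] = kg·m²·s⁻¹
  (3) [kg·m·s⁻¹] / [m] = kg·s⁻¹
  (4) Pa·m² = N·m⁻²·m² = kg·m·s⁻²
  (5) [m²·s⁻¹] / [m] = m·s⁻¹
Only (1) matches kg·m·s⁻¹.

(1)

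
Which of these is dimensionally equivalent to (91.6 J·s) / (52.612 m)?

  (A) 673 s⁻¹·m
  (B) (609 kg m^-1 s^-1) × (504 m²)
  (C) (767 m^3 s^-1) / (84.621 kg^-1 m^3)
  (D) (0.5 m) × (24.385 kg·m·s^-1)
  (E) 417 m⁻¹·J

Reference: [kg·m²·s⁻¹] / [m] = kg·m·s⁻¹.
Each option:
  (A) m·s⁻¹
  (B) [kg·m⁻¹·s⁻¹] · [m²] = kg·m·s⁻¹  ← same
  (C) [m³·s⁻¹] / [kg⁻¹·m³] = kg·s⁻¹
  (D) [m] · [kg·m·s⁻¹] = kg·m²·s⁻¹
  (E) J·m⁻¹ = N·m·m⁻¹ = kg·m·s⁻²
Only (B) matches kg·m·s⁻¹.

(B)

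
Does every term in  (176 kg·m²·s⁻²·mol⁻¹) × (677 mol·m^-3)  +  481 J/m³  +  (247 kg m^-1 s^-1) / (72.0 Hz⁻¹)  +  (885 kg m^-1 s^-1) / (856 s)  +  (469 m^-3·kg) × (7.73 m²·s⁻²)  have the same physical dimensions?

Yes

Expand each in SI base units:
  (176 kg·m²·s⁻²·mol⁻¹) × (677 mol·m^-3):  [kg·m²·s⁻²·mol⁻¹] · [m⁻³·mol] = kg·m⁻¹·s⁻²
  481 J/m³:  J·m⁻³ = N·m·m⁻³ = kg·m⁻¹·s⁻²
  (247 kg m^-1 s^-1) / (72.0 Hz⁻¹):  [kg·m⁻¹·s⁻¹] / [s] = kg·m⁻¹·s⁻²
  (885 kg m^-1 s^-1) / (856 s):  [kg·m⁻¹·s⁻¹] / [s] = kg·m⁻¹·s⁻²
  (469 m^-3·kg) × (7.73 m²·s⁻²):  [kg·m⁻³] · [m²·s⁻²] = kg·m⁻¹·s⁻²
Every term reduces to kg·m⁻¹·s⁻².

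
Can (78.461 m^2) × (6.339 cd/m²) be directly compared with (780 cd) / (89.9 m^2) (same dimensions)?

Work out the base dimensions of each:
  (78.461 m^2) × (6.339 cd/m²):  [m²] · [m⁻²·cd] = cd
  (780 cd) / (89.9 m^2):  [cd] / [m²] = m⁻²·cd
cd ≠ m⁻²·cd, so they cannot be added.

No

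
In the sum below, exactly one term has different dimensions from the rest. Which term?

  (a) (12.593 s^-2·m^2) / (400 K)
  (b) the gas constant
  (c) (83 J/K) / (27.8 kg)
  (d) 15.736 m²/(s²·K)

Dimensions:
  (a) [m²·s⁻²] / [K] = m²·s⁻²·K⁻¹
  (b) [gas constant] = kg·m²·s⁻²·K⁻¹·mol⁻¹
  (c) [kg·m²·s⁻²·K⁻¹] / [kg] = m²·s⁻²·K⁻¹
  (d) m²·s⁻²·K⁻¹
All reduce to m²·s⁻²·K⁻¹ except (b), which is kg·m²·s⁻²·K⁻¹·mol⁻¹.

(b)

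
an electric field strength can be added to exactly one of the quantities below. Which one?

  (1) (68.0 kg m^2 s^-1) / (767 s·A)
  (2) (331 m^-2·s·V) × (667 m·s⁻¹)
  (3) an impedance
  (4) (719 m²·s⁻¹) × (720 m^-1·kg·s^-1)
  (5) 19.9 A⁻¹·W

Reference: [electric field strength] = kg·m·s⁻³·A⁻¹.
Each option:
  (1) [kg·m²·s⁻¹] / [s·A] = kg·m²·s⁻²·A⁻¹
  (2) [kg·s⁻²·A⁻¹] · [m·s⁻¹] = kg·m·s⁻³·A⁻¹  ← same
  (3) [impedance] = kg·m²·s⁻³·A⁻²
  (4) [m²·s⁻¹] · [kg·m⁻¹·s⁻¹] = kg·m·s⁻²
  (5) W·A⁻¹ = J·s⁻¹·A⁻¹ = kg·m²·s⁻³·A⁻¹
Only (2) matches kg·m·s⁻³·A⁻¹.

(2)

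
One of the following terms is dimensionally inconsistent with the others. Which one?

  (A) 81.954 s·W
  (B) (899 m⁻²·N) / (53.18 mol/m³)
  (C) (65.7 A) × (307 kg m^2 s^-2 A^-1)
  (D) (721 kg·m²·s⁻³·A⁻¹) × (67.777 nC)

In SI base units:
  (A) W·s = J·s⁻¹·s = kg·m²·s⁻²
  (B) [kg·m⁻¹·s⁻²] / [m⁻³·mol] = kg·m²·s⁻²·mol⁻¹
  (C) [A] · [kg·m²·s⁻²·A⁻¹] = kg·m²·s⁻²
  (D) [kg·m²·s⁻³·A⁻¹] · [s·A] = kg·m²·s⁻²
All reduce to kg·m²·s⁻² except (B), which is kg·m²·s⁻²·mol⁻¹.

(B)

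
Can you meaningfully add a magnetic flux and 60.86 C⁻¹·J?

Expand each in SI base units:
  a magnetic flux:  [magnetic flux] = kg·m²·s⁻²·A⁻¹
  60.86 C⁻¹·J:  J·C⁻¹ = N·m·(s·A)⁻¹ = kg·m²·s⁻³·A⁻¹
kg·m²·s⁻²·A⁻¹ ≠ kg·m²·s⁻³·A⁻¹, so they cannot be added.

No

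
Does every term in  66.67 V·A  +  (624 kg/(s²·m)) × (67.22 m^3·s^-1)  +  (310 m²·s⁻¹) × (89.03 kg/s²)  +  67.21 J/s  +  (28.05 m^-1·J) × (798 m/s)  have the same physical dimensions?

Yes

Work out the base dimensions of each:
  66.67 V·A:  V·A = J·C⁻¹·A = kg·m²·s⁻³
  (624 kg/(s²·m)) × (67.22 m^3·s^-1):  [kg·m⁻¹·s⁻²] · [m³·s⁻¹] = kg·m²·s⁻³
  (310 m²·s⁻¹) × (89.03 kg/s²):  [m²·s⁻¹] · [kg·s⁻²] = kg·m²·s⁻³
  67.21 J/s:  J·s⁻¹ = N·m·s⁻¹ = kg·m²·s⁻³
  (28.05 m^-1·J) × (798 m/s):  [kg·m·s⁻²] · [m·s⁻¹] = kg·m²·s⁻³
Every term reduces to kg·m²·s⁻³.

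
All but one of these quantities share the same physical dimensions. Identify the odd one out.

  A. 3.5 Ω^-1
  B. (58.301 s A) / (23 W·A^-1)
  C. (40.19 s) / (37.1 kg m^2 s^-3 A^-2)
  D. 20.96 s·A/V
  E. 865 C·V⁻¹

Expand each in SI base units:
  A. Ω⁻¹ = (V·A⁻¹)⁻¹ = kg⁻¹·m⁻²·s³·A²
  B. [s·A] / [kg·m²·s⁻³·A⁻¹] = kg⁻¹·m⁻²·s⁴·A²
  C. [s] / [kg·m²·s⁻³·A⁻²] = kg⁻¹·m⁻²·s⁴·A²
  D. A·s·V⁻¹ = A·s·(J·C⁻¹)⁻¹ = kg⁻¹·m⁻²·s⁴·A²
  E. C·V⁻¹ = s·A·(J·C⁻¹)⁻¹ = kg⁻¹·m⁻²·s⁴·A²
All reduce to kg⁻¹·m⁻²·s⁴·A² except A., which is kg⁻¹·m⁻²·s³·A².

A.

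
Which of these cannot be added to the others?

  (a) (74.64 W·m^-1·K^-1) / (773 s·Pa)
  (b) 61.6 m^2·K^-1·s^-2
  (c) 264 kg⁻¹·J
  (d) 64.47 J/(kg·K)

Reduce each to base SI dimensions:
  (a) [kg·m·s⁻³·K⁻¹] / [kg·m⁻¹·s⁻¹] = m²·s⁻²·K⁻¹
  (b) m²·s⁻²·K⁻¹
  (c) J·kg⁻¹ = N·m·kg⁻¹ = m²·s⁻²
  (d) J·kg⁻¹·K⁻¹ = N·m·kg⁻¹·K⁻¹ = m²·s⁻²·K⁻¹
All reduce to m²·s⁻²·K⁻¹ except (c), which is m²·s⁻².

(c)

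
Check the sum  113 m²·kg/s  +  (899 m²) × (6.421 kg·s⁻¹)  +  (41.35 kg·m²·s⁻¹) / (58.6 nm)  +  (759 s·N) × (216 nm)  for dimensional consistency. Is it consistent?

In SI base units:
  113 m²·kg/s:  kg·m²·s⁻¹
  (899 m²) × (6.421 kg·s⁻¹):  [m²] · [kg·s⁻¹] = kg·m²·s⁻¹
  (41.35 kg·m²·s⁻¹) / (58.6 nm):  [kg·m²·s⁻¹] / [m] = kg·m·s⁻¹
  (759 s·N) × (216 nm):  [kg·m·s⁻¹] · [m] = kg·m²·s⁻¹
The terms do not share a single dimension (kg·m²·s⁻¹ vs kg·m·s⁻¹).

No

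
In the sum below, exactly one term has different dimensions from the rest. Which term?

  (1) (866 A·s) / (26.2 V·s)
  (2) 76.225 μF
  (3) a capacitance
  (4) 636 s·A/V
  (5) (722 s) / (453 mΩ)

(1)

Dimensions:
  (1) [s·A] / [kg·m²·s⁻²·A⁻¹] = kg⁻¹·m⁻²·s³·A²
  (2) F = C·V⁻¹ = kg⁻¹·m⁻²·s⁴·A²
  (3) [capacitance] = kg⁻¹·m⁻²·s⁴·A²
  (4) A·s·V⁻¹ = A·s·(J·C⁻¹)⁻¹ = kg⁻¹·m⁻²·s⁴·A²
  (5) [s] / [kg·m²·s⁻³·A⁻²] = kg⁻¹·m⁻²·s⁴·A²
All reduce to kg⁻¹·m⁻²·s⁴·A² except (1), which is kg⁻¹·m⁻²·s³·A².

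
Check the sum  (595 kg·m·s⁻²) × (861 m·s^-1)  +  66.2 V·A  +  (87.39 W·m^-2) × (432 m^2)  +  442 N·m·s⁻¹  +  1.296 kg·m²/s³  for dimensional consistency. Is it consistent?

Work out the base dimensions of each:
  (595 kg·m·s⁻²) × (861 m·s^-1):  [kg·m·s⁻²] · [m·s⁻¹] = kg·m²·s⁻³
  66.2 V·A:  V·A = J·C⁻¹·A = kg·m²·s⁻³
  (87.39 W·m^-2) × (432 m^2):  [kg·s⁻³] · [m²] = kg·m²·s⁻³
  442 N·m·s⁻¹:  N·m·s⁻¹ = kg·m·s⁻²·m·s⁻¹ = kg·m²·s⁻³
  1.296 kg·m²/s³:  kg·m²·s⁻³
Every term reduces to kg·m²·s⁻³.

Yes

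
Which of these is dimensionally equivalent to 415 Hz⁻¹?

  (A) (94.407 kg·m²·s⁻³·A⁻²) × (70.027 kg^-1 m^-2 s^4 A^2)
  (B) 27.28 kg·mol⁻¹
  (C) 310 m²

Reference: Hz⁻¹ = (s⁻¹)⁻¹ = s.
Each option:
  (A) [kg·m²·s⁻³·A⁻²] · [kg⁻¹·m⁻²·s⁴·A²] = s  ← same
  (B) kg·mol⁻¹
  (C) m²
Only (A) matches s.

(A)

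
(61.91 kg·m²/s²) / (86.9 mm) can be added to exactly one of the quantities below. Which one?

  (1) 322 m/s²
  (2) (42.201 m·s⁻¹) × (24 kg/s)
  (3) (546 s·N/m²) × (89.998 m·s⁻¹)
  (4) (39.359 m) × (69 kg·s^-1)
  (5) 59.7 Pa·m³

(2)

Reference: [kg·m²·s⁻²] / [m] = kg·m·s⁻².
Each option:
  (1) m·s⁻²
  (2) [m·s⁻¹] · [kg·s⁻¹] = kg·m·s⁻²  ← same
  (3) [kg·m⁻¹·s⁻¹] · [m·s⁻¹] = kg·s⁻²
  (4) [m] · [kg·s⁻¹] = kg·m·s⁻¹
  (5) Pa·m³ = N·m⁻²·m³ = kg·m²·s⁻²
Only (2) matches kg·m·s⁻².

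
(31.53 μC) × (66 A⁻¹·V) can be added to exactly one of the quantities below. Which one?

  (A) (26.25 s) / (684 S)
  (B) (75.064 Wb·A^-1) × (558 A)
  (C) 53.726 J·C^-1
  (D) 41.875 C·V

(B)

Reference: [s·A] · [kg·m²·s⁻³·A⁻²] = kg·m²·s⁻²·A⁻¹.
Each option:
  (A) [s] / [kg⁻¹·m⁻²·s³·A²] = kg·m²·s⁻²·A⁻²
  (B) [kg·m²·s⁻²·A⁻²] · [A] = kg·m²·s⁻²·A⁻¹  ← same
  (C) J·C⁻¹ = N·m·(s·A)⁻¹ = kg·m²·s⁻³·A⁻¹
  (D) C·V = s·A·J·C⁻¹ = kg·m²·s⁻²
Only (B) matches kg·m²·s⁻²·A⁻¹.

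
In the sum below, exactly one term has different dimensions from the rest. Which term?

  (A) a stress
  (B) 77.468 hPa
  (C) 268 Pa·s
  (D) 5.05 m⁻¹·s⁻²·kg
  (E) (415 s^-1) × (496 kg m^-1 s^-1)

(C)

Dimensions:
  (A) [stress] = kg·m⁻¹·s⁻²
  (B) Pa = N·m⁻² = kg·m⁻¹·s⁻²
  (C) Pa·s = N·m⁻²·s = kg·m⁻¹·s⁻¹
  (D) kg·m⁻¹·s⁻²
  (E) [s⁻¹] · [kg·m⁻¹·s⁻¹] = kg·m⁻¹·s⁻²
All reduce to kg·m⁻¹·s⁻² except (C), which is kg·m⁻¹·s⁻¹.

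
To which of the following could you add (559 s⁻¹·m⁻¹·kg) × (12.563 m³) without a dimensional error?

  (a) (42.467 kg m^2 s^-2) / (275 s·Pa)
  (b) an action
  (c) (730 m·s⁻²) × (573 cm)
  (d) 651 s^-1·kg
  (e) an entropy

Reference: [kg·m⁻¹·s⁻¹] · [m³] = kg·m²·s⁻¹.
Each option:
  (a) [kg·m²·s⁻²] / [kg·m⁻¹·s⁻¹] = m³·s⁻¹
  (b) [action] = kg·m²·s⁻¹  ← same
  (c) [m·s⁻²] · [m] = m²·s⁻²
  (d) kg·s⁻¹
  (e) [entropy] = kg·m²·s⁻²·K⁻¹
Only (b) matches kg·m²·s⁻¹.

(b)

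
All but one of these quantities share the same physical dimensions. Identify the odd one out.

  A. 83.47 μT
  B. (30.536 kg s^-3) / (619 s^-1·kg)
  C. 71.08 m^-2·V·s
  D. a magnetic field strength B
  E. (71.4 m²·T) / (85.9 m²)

B.

Expand each in SI base units:
  A. T = Wb·m⁻² = kg·s⁻²·A⁻¹
  B. [kg·s⁻³] / [kg·s⁻¹] = s⁻²
  C. V·s·m⁻² = J·C⁻¹·s·m⁻² = kg·s⁻²·A⁻¹
  D. [magnetic field strength B] = kg·s⁻²·A⁻¹
  E. [kg·m²·s⁻²·A⁻¹] / [m²] = kg·s⁻²·A⁻¹
All reduce to kg·s⁻²·A⁻¹ except B., which is s⁻².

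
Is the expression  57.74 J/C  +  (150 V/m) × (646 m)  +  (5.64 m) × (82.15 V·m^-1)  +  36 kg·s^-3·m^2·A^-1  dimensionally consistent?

Dimensions:
  57.74 J/C:  J·C⁻¹ = N·m·(s·A)⁻¹ = kg·m²·s⁻³·A⁻¹
  (150 V/m) × (646 m):  [kg·m·s⁻³·A⁻¹] · [m] = kg·m²·s⁻³·A⁻¹
  (5.64 m) × (82.15 V·m^-1):  [m] · [kg·m·s⁻³·A⁻¹] = kg·m²·s⁻³·A⁻¹
  36 kg·s^-3·m^2·A^-1:  kg·m²·s⁻³·A⁻¹
Every term reduces to kg·m²·s⁻³·A⁻¹.

Yes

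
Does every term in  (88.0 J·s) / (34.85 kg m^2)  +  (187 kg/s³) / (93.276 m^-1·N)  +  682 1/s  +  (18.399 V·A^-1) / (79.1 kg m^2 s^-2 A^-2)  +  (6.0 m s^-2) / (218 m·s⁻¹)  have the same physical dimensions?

Yes

Expand each in SI base units:
  (88.0 J·s) / (34.85 kg m^2):  [kg·m²·s⁻¹] / [kg·m²] = s⁻¹
  (187 kg/s³) / (93.276 m^-1·N):  [kg·s⁻³] / [kg·s⁻²] = s⁻¹
  682 1/s:  s⁻¹
  (18.399 V·A^-1) / (79.1 kg m^2 s^-2 A^-2):  [kg·m²·s⁻³·A⁻²] / [kg·m²·s⁻²·A⁻²] = s⁻¹
  (6.0 m s^-2) / (218 m·s⁻¹):  [m·s⁻²] / [m·s⁻¹] = s⁻¹
Every term reduces to s⁻¹.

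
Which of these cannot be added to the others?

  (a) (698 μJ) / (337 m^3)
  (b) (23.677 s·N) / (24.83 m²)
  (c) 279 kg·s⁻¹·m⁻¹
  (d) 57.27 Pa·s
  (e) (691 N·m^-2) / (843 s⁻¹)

Work out the base dimensions of each:
  (a) [kg·m²·s⁻²] / [m³] = kg·m⁻¹·s⁻²
  (b) [kg·m·s⁻¹] / [m²] = kg·m⁻¹·s⁻¹
  (c) kg·m⁻¹·s⁻¹
  (d) Pa·s = N·m⁻²·s = kg·m⁻¹·s⁻¹
  (e) [kg·m⁻¹·s⁻²] / [s⁻¹] = kg·m⁻¹·s⁻¹
All reduce to kg·m⁻¹·s⁻¹ except (a), which is kg·m⁻¹·s⁻².

(a)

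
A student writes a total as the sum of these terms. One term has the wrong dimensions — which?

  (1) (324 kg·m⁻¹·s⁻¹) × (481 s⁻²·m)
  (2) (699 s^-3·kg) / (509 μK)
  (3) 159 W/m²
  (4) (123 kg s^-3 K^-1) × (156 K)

Work out the base dimensions of each:
  (1) [kg·m⁻¹·s⁻¹] · [m·s⁻²] = kg·s⁻³
  (2) [kg·s⁻³] / [K] = kg·s⁻³·K⁻¹
  (3) W·m⁻² = J·s⁻¹·m⁻² = kg·s⁻³
  (4) [kg·s⁻³·K⁻¹] · [K] = kg·s⁻³
All reduce to kg·s⁻³ except (2), which is kg·s⁻³·K⁻¹.

(2)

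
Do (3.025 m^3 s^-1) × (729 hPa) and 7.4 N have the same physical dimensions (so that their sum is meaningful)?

Expand each in SI base units:
  (3.025 m^3 s^-1) × (729 hPa):  [m³·s⁻¹] · [kg·m⁻¹·s⁻²] = kg·m²·s⁻³
  7.4 N:  N = kg·m·s⁻²
kg·m²·s⁻³ ≠ kg·m·s⁻², so they cannot be added.

No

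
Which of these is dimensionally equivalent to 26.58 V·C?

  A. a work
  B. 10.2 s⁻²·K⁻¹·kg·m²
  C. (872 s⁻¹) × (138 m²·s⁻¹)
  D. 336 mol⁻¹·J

Reference: C·V = s·A·J·C⁻¹ = kg·m²·s⁻².
Each option:
  A. [work] = kg·m²·s⁻²  ← same
  B. kg·m²·s⁻²·K⁻¹
  C. [s⁻¹] · [m²·s⁻¹] = m²·s⁻²
  D. J·mol⁻¹ = N·m·mol⁻¹ = kg·m²·s⁻²·mol⁻¹
Only A. matches kg·m²·s⁻².

A.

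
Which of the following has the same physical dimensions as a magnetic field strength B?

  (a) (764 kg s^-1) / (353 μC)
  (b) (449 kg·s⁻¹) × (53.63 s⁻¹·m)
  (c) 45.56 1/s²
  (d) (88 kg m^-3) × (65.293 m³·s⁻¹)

Reference: [magnetic field strength B] = kg·s⁻²·A⁻¹.
Each option:
  (a) [kg·s⁻¹] / [s·A] = kg·s⁻²·A⁻¹  ← same
  (b) [kg·s⁻¹] · [m·s⁻¹] = kg·m·s⁻²
  (c) s⁻²
  (d) [kg·m⁻³] · [m³·s⁻¹] = kg·s⁻¹
Only (a) matches kg·s⁻²·A⁻¹.

(a)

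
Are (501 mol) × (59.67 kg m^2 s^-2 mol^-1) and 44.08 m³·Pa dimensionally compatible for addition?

In SI base units:
  (501 mol) × (59.67 kg m^2 s^-2 mol^-1):  [mol] · [kg·m²·s⁻²·mol⁻¹] = kg·m²·s⁻²
  44.08 m³·Pa:  Pa·m³ = N·m⁻²·m³ = kg·m²·s⁻²
Both are kg·m²·s⁻², so they have the same dimensions and can be added.

Yes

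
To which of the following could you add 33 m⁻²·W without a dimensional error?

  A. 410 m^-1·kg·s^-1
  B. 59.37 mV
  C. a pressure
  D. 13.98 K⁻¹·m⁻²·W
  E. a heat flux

Reference: W·m⁻² = J·s⁻¹·m⁻² = kg·s⁻³.
Each option:
  A. kg·m⁻¹·s⁻¹
  B. V = J·C⁻¹ = kg·m²·s⁻³·A⁻¹
  C. [pressure] = kg·m⁻¹·s⁻²
  D. W·m⁻²·K⁻¹ = J·s⁻¹·m⁻²·K⁻¹ = kg·s⁻³·K⁻¹
  E. [heat flux] = kg·s⁻³  ← same
Only E. matches kg·s⁻³.

E.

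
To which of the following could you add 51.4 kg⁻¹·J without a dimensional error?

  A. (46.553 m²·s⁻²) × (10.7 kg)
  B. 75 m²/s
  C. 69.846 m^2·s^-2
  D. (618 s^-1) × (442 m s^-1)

C.

Reference: J·kg⁻¹ = N·m·kg⁻¹ = m²·s⁻².
Each option:
  A. [m²·s⁻²] · [kg] = kg·m²·s⁻²
  B. m²·s⁻¹
  C. m²·s⁻²  ← same
  D. [s⁻¹] · [m·s⁻¹] = m·s⁻²
Only C. matches m²·s⁻².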